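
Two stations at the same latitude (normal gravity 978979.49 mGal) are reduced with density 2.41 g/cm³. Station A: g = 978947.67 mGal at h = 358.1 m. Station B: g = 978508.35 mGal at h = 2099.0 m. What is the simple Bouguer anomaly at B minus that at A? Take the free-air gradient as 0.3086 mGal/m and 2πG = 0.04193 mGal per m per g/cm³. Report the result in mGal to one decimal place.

-78.0

Δg_SB(A) = 978947.67 − 978979.49 + 0.3086×358.1 − 0.04193×2.41×358.1 = 42.50 mGal
Δg_SB(B) = 978508.35 − 978979.49 + 0.3086×2099.0 − 0.04193×2.41×2099.0 = -35.50 mGal
Difference = -35.50 − (42.50) = -78.00 mGal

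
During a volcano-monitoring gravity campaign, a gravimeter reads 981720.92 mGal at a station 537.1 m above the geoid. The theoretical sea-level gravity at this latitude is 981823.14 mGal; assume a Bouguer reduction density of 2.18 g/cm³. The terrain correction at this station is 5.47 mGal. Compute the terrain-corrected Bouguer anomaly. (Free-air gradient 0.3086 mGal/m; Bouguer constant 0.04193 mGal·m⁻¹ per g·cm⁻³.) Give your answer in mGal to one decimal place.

Free-air correction = 0.3086 × 537.1 = 165.75 mGal
Free-air anomaly = 981720.92 − 981823.14 + (165.75) = 63.53 mGal
Bouguer slab correction = 0.04193 × 2.18 × 537.1 = 49.09 mGal
Simple Bouguer anomaly = 63.53 − (49.09) = 14.44 mGal
Complete Bouguer anomaly = 14.44 + 5.47 = 19.91 mGal

19.9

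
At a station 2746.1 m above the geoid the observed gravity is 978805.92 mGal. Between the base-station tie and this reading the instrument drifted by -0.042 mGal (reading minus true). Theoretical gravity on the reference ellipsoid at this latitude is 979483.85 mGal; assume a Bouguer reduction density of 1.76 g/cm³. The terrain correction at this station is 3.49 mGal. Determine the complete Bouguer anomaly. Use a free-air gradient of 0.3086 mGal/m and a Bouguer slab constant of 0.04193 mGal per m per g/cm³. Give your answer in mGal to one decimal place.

-29.6

Drift-corrected reading = 978805.92 − (-0.042) = 978805.962 mGal
Free-air correction = 0.3086 × 2746.1 = 847.45 mGal
Free-air anomaly = 978805.962 − 979483.85 + (847.45) = 169.562 mGal
Bouguer slab correction = 0.04193 × 1.76 × 2746.1 = 202.65 mGal
Simple Bouguer anomaly = 169.562 − (202.65) = -33.088 mGal
Complete Bouguer anomaly = -33.088 + 3.49 = -29.598 mGal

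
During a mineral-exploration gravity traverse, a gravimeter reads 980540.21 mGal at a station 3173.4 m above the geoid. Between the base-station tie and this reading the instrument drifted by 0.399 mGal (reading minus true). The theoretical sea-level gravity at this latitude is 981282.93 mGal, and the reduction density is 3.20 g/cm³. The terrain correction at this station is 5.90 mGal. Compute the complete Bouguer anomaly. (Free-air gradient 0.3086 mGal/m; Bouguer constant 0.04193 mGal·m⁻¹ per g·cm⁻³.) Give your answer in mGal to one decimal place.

Drift-corrected reading = 980540.21 − (0.399) = 980539.811 mGal
Free-air correction = 0.3086 × 3173.4 = 979.31 mGal
Free-air anomaly = 980539.811 − 981282.93 + (979.31) = 236.191 mGal
Bouguer slab correction = 0.04193 × 3.20 × 3173.4 = 425.79 mGal
Simple Bouguer anomaly = 236.191 − (425.79) = -189.599 mGal
Complete Bouguer anomaly = -189.599 + 5.90 = -183.699 mGal

-183.7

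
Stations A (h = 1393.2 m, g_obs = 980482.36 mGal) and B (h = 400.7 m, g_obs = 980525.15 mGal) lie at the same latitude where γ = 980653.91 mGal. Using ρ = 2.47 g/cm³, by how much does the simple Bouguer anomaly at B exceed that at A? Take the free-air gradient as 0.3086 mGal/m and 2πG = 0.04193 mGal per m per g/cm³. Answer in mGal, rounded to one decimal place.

Δg_SB(A) = 980482.36 − 980653.91 + 0.3086×1393.2 − 0.04193×2.47×1393.2 = 114.10 mGal
Δg_SB(B) = 980525.15 − 980653.91 + 0.3086×400.7 − 0.04193×2.47×400.7 = -46.60 mGal
Difference = -46.60 − (114.10) = -160.70 mGal

-160.7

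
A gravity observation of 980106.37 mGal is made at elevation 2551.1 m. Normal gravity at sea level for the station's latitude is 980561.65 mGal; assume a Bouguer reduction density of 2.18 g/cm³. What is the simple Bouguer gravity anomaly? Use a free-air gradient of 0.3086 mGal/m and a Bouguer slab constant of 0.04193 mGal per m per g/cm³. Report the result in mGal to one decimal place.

Free-air correction = 0.3086 × 2551.1 = 787.27 mGal
Free-air anomaly = 980106.37 − 980561.65 + (787.27) = 331.99 mGal
Bouguer slab correction = 0.04193 × 2.18 × 2551.1 = 233.19 mGal
Simple Bouguer anomaly = 331.99 − (233.19) = 98.80 mGal

98.8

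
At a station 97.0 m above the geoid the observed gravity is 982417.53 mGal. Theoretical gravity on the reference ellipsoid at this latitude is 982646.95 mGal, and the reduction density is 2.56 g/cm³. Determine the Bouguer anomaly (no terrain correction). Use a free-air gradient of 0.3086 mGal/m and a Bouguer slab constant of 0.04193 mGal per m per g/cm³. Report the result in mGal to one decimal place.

Free-air correction = 0.3086 × 97.0 = 29.93 mGal
Free-air anomaly = 982417.53 − 982646.95 + (29.93) = -199.49 mGal
Bouguer slab correction = 0.04193 × 2.56 × 97.0 = 10.41 mGal
Simple Bouguer anomaly = -199.49 − (10.41) = -209.90 mGal

-209.9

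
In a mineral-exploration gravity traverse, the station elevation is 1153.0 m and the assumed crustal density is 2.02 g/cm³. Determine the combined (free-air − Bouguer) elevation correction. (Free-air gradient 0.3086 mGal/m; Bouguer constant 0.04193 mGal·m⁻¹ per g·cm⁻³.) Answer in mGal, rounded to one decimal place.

258.2

Combined gradient = 0.3086 − 0.04193 × 2.02 = 0.2239014 mGal/m
Combined elevation correction = 0.2239014 × 1153.0 = 258.2 mGal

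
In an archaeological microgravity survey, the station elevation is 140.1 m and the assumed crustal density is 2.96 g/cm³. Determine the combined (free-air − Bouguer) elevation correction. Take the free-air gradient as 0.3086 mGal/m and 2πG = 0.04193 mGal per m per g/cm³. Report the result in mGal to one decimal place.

Combined gradient = 0.3086 − 0.04193 × 2.96 = 0.1844872 mGal/m
Combined elevation correction = 0.1844872 × 140.1 = 25.8 mGal

25.8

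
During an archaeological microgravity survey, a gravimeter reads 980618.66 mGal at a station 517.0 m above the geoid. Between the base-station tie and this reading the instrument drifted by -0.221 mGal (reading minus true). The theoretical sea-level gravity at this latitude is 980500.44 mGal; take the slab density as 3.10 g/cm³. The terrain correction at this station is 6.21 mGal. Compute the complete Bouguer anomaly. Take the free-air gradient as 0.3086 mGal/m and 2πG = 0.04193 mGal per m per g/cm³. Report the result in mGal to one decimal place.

Drift-corrected reading = 980618.66 − (-0.221) = 980618.881 mGal
Free-air correction = 0.3086 × 517.0 = 159.55 mGal
Free-air anomaly = 980618.881 − 980500.44 + (159.55) = 277.991 mGal
Bouguer slab correction = 0.04193 × 3.10 × 517.0 = 67.20 mGal
Simple Bouguer anomaly = 277.991 − (67.20) = 210.791 mGal
Complete Bouguer anomaly = 210.791 + 6.21 = 217.001 mGal

217.0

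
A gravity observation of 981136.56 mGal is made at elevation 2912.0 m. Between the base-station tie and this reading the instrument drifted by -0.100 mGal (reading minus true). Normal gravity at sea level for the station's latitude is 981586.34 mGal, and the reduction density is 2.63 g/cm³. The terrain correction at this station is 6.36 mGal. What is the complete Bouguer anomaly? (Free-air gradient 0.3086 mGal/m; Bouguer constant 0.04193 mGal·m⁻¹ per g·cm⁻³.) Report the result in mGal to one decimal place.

134.2

Drift-corrected reading = 981136.56 − (-0.100) = 981136.660 mGal
Free-air correction = 0.3086 × 2912.0 = 898.64 mGal
Free-air anomaly = 981136.660 − 981586.34 + (898.64) = 448.960 mGal
Bouguer slab correction = 0.04193 × 2.63 × 2912.0 = 321.12 mGal
Simple Bouguer anomaly = 448.960 − (321.12) = 127.840 mGal
Complete Bouguer anomaly = 127.840 + 6.36 = 134.200 mGal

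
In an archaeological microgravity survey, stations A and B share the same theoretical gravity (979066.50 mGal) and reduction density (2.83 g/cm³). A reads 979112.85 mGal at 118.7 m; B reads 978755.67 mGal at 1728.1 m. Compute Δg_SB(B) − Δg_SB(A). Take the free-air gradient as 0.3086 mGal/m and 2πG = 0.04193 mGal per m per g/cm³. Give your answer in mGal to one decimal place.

-51.5

Δg_SB(A) = 979112.85 − 979066.50 + 0.3086×118.7 − 0.04193×2.83×118.7 = 68.90 mGal
Δg_SB(B) = 978755.67 − 979066.50 + 0.3086×1728.1 − 0.04193×2.83×1728.1 = 17.40 mGal
Difference = 17.40 − (68.90) = -51.50 mGal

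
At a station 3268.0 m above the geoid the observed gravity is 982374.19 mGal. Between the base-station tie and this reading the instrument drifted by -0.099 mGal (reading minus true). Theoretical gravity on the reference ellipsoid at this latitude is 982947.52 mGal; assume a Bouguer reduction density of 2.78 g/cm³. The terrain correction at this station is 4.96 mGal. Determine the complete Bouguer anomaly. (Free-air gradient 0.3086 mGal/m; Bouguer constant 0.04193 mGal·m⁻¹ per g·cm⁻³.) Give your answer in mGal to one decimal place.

59.3

Drift-corrected reading = 982374.19 − (-0.099) = 982374.289 mGal
Free-air correction = 0.3086 × 3268.0 = 1008.50 mGal
Free-air anomaly = 982374.289 − 982947.52 + (1008.50) = 435.269 mGal
Bouguer slab correction = 0.04193 × 2.78 × 3268.0 = 380.94 mGal
Simple Bouguer anomaly = 435.269 − (380.94) = 54.329 mGal
Complete Bouguer anomaly = 54.329 + 4.96 = 59.289 mGal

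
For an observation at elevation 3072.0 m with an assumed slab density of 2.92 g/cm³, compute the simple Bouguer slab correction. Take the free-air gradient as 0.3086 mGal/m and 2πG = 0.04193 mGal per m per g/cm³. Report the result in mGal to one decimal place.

Bouguer slab correction = 0.04193 × 2.92 × 3072.0 = 376.1 mGal

376.1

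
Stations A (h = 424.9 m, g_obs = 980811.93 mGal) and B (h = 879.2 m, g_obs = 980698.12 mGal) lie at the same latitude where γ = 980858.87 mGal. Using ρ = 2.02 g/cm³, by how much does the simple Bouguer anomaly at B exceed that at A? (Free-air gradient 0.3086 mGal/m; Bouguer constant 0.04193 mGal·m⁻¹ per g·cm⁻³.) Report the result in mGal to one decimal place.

-12.1

Δg_SB(A) = 980811.93 − 980858.87 + 0.3086×424.9 − 0.04193×2.02×424.9 = 48.20 mGal
Δg_SB(B) = 980698.12 − 980858.87 + 0.3086×879.2 − 0.04193×2.02×879.2 = 36.10 mGal
Difference = 36.10 − (48.20) = -12.10 mGal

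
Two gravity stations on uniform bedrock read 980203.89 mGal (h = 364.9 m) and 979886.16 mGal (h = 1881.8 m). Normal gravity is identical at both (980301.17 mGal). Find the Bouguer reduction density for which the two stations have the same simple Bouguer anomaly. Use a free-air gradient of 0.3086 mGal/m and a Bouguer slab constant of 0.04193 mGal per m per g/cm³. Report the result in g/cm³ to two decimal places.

2.36

Δg_obs = 979886.16 − 980203.89 = -317.73 mGal over Δh = 1881.8 − 364.9 = 1516.9 m
Equal Bouguer anomalies ⇒ Δg_obs + (0.3086 − 0.04193ρ)·Δh = 0
0.3086 − 0.04193ρ = −Δg_obs/Δh = 0.20946
ρ = (0.3086 − 0.20946) / 0.04193 = 2.36 g/cm³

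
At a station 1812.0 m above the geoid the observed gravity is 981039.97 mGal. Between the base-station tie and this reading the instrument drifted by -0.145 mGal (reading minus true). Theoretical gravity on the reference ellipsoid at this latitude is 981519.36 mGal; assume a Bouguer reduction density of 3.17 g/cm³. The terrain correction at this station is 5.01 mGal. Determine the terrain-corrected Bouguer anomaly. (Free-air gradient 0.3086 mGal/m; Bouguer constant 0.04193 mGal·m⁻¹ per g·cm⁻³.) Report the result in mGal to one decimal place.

Drift-corrected reading = 981039.97 − (-0.145) = 981040.115 mGal
Free-air correction = 0.3086 × 1812.0 = 559.18 mGal
Free-air anomaly = 981040.115 − 981519.36 + (559.18) = 79.935 mGal
Bouguer slab correction = 0.04193 × 3.17 × 1812.0 = 240.85 mGal
Simple Bouguer anomaly = 79.935 − (240.85) = -160.915 mGal
Complete Bouguer anomaly = -160.915 + 5.01 = -155.905 mGal

-155.9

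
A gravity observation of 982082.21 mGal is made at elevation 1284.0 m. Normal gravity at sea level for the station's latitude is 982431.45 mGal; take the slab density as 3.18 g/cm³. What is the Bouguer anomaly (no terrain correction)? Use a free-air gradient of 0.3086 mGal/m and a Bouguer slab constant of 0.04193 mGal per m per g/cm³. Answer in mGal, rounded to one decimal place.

Free-air correction = 0.3086 × 1284.0 = 396.24 mGal
Free-air anomaly = 982082.21 − 982431.45 + (396.24) = 47.00 mGal
Bouguer slab correction = 0.04193 × 3.18 × 1284.0 = 171.21 mGal
Simple Bouguer anomaly = 47.00 − (171.21) = -124.21 mGal

-124.2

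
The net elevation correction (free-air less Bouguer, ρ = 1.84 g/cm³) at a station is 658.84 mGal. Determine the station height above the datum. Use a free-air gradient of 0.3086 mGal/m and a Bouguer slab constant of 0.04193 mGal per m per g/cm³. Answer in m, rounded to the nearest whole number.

Combined gradient = 0.3086 − 0.04193 × 1.84 = 0.2314488 mGal/m
h = 658.84 / 0.2314488 = 2846.59 m

2847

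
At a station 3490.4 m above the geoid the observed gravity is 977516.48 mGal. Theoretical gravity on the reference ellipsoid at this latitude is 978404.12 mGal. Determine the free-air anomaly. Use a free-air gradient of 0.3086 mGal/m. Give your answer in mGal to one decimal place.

189.5

Free-air correction = 0.3086 × 3490.4 = 1077.14 mGal
Free-air anomaly = 977516.48 − 978404.12 + (1077.14) = 189.50 mGal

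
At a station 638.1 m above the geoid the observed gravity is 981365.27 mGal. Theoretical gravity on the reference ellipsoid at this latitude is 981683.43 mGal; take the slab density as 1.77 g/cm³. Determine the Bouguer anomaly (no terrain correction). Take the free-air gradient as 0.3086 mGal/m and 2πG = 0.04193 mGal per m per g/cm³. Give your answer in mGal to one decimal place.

Free-air correction = 0.3086 × 638.1 = 196.92 mGal
Free-air anomaly = 981365.27 − 981683.43 + (196.92) = -121.24 mGal
Bouguer slab correction = 0.04193 × 1.77 × 638.1 = 47.36 mGal
Simple Bouguer anomaly = -121.24 − (47.36) = -168.60 mGal

-168.6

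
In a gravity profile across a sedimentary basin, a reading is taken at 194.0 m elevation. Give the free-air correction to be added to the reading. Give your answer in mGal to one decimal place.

59.9

Free-air correction = 0.3086 × 194.0 = 59.9 mGal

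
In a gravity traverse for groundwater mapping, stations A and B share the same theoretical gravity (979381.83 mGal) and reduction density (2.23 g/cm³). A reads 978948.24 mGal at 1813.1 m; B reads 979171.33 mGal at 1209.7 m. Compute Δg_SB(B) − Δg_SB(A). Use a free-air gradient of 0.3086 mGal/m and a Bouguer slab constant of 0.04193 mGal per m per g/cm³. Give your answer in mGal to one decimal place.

Δg_SB(A) = 978948.24 − 979381.83 + 0.3086×1813.1 − 0.04193×2.23×1813.1 = -43.60 mGal
Δg_SB(B) = 979171.33 − 979381.83 + 0.3086×1209.7 − 0.04193×2.23×1209.7 = 49.70 mGal
Difference = 49.70 − (-43.60) = 93.30 mGal

93.3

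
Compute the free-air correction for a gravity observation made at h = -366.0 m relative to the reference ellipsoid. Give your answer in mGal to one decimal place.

-112.9

Free-air correction = 0.3086 × -366.0 = -112.9 mGal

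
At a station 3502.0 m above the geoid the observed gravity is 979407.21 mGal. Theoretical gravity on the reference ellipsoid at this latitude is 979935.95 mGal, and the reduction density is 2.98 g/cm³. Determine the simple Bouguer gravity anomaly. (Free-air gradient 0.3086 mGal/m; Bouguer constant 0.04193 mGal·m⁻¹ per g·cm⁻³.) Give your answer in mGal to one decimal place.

114.4

Free-air correction = 0.3086 × 3502.0 = 1080.72 mGal
Free-air anomaly = 979407.21 − 979935.95 + (1080.72) = 551.98 mGal
Bouguer slab correction = 0.04193 × 2.98 × 3502.0 = 437.58 mGal
Simple Bouguer anomaly = 551.98 − (437.58) = 114.40 mGal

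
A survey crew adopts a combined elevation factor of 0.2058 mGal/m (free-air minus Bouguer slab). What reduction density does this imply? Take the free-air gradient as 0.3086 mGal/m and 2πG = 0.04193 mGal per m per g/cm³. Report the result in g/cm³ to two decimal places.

0.2058 = 0.3086 − 0.04193 × ρ
ρ = (0.3086 − 0.2058) / 0.04193 = 2.45 g/cm³

2.45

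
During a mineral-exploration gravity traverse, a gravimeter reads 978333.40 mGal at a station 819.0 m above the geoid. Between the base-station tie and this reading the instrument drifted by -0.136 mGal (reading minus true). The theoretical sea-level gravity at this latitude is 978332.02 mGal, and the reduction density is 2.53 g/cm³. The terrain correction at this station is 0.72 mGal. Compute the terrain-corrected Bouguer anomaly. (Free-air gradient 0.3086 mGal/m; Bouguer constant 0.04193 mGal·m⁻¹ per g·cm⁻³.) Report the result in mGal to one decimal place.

168.1

Drift-corrected reading = 978333.40 − (-0.136) = 978333.536 mGal
Free-air correction = 0.3086 × 819.0 = 252.74 mGal
Free-air anomaly = 978333.536 − 978332.02 + (252.74) = 254.256 mGal
Bouguer slab correction = 0.04193 × 2.53 × 819.0 = 86.88 mGal
Simple Bouguer anomaly = 254.256 − (86.88) = 167.376 mGal
Complete Bouguer anomaly = 167.376 + 0.72 = 168.096 mGal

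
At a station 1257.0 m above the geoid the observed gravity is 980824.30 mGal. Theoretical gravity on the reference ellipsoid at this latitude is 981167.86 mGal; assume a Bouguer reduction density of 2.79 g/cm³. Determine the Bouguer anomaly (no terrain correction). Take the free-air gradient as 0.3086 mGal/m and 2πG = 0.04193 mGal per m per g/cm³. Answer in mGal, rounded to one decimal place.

Free-air correction = 0.3086 × 1257.0 = 387.91 mGal
Free-air anomaly = 980824.30 − 981167.86 + (387.91) = 44.35 mGal
Bouguer slab correction = 0.04193 × 2.79 × 1257.0 = 147.05 mGal
Simple Bouguer anomaly = 44.35 − (147.05) = -102.70 mGal

-102.7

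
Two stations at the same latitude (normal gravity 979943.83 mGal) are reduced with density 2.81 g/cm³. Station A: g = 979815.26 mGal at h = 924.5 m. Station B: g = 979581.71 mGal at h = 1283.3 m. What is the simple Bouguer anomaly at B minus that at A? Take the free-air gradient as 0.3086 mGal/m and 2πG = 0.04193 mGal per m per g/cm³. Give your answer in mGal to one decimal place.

-165.1

Δg_SB(A) = 979815.26 − 979943.83 + 0.3086×924.5 − 0.04193×2.81×924.5 = 47.80 mGal
Δg_SB(B) = 979581.71 − 979943.83 + 0.3086×1283.3 − 0.04193×2.81×1283.3 = -117.30 mGal
Difference = -117.30 − (47.80) = -165.10 mGal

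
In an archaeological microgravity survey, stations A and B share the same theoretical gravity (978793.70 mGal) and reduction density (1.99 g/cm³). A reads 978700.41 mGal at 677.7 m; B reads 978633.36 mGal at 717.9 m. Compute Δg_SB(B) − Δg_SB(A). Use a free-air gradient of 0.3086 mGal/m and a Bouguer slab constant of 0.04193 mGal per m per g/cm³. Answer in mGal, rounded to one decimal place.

Δg_SB(A) = 978700.41 − 978793.70 + 0.3086×677.7 − 0.04193×1.99×677.7 = 59.30 mGal
Δg_SB(B) = 978633.36 − 978793.70 + 0.3086×717.9 − 0.04193×1.99×717.9 = 1.30 mGal
Difference = 1.30 − (59.30) = -58.00 mGal

-58.0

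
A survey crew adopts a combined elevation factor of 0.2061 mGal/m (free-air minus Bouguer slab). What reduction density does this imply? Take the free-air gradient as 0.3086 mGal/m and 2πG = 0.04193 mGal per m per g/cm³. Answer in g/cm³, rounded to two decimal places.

2.44

0.2061 = 0.3086 − 0.04193 × ρ
ρ = (0.3086 − 0.2061) / 0.04193 = 2.44 g/cm³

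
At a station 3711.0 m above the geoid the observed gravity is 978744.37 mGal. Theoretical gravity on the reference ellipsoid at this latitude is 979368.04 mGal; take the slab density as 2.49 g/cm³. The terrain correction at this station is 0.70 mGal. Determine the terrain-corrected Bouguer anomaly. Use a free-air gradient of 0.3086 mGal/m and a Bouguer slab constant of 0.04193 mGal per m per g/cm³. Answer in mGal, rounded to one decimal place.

134.8

Free-air correction = 0.3086 × 3711.0 = 1145.21 mGal
Free-air anomaly = 978744.37 − 979368.04 + (1145.21) = 521.54 mGal
Bouguer slab correction = 0.04193 × 2.49 × 3711.0 = 387.45 mGal
Simple Bouguer anomaly = 521.54 − (387.45) = 134.09 mGal
Complete Bouguer anomaly = 134.09 + 0.70 = 134.79 mGal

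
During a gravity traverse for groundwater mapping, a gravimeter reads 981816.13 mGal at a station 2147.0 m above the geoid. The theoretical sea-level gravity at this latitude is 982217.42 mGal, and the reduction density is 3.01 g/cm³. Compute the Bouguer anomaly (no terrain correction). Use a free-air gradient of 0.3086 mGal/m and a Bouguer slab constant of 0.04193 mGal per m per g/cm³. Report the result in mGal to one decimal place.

Free-air correction = 0.3086 × 2147.0 = 662.56 mGal
Free-air anomaly = 981816.13 − 982217.42 + (662.56) = 261.27 mGal
Bouguer slab correction = 0.04193 × 3.01 × 2147.0 = 270.97 mGal
Simple Bouguer anomaly = 261.27 − (270.97) = -9.70 mGal

-9.7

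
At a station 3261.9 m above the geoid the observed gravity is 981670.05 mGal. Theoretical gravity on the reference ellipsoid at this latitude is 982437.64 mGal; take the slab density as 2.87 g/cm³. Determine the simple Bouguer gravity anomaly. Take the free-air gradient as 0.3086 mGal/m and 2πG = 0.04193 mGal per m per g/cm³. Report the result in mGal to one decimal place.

Free-air correction = 0.3086 × 3261.9 = 1006.62 mGal
Free-air anomaly = 981670.05 − 982437.64 + (1006.62) = 239.03 mGal
Bouguer slab correction = 0.04193 × 2.87 × 3261.9 = 392.53 mGal
Simple Bouguer anomaly = 239.03 − (392.53) = -153.50 mGal

-153.5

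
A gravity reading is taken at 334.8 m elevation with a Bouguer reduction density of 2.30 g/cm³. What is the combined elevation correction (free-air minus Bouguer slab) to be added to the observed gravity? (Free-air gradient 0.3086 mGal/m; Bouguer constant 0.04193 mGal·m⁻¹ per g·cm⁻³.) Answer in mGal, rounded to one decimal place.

Combined gradient = 0.3086 − 0.04193 × 2.30 = 0.2121610 mGal/m
Combined elevation correction = 0.2121610 × 334.8 = 71.0 mGal

71.0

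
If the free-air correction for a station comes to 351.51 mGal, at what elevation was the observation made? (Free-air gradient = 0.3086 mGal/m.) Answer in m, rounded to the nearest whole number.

h = 351.51 / 0.3086 = 1139.05 m

1139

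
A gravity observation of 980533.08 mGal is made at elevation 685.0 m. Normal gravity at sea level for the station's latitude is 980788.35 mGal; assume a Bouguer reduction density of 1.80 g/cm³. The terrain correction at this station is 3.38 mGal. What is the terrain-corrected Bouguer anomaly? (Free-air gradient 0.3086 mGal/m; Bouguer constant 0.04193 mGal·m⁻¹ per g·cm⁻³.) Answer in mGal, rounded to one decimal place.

Free-air correction = 0.3086 × 685.0 = 211.39 mGal
Free-air anomaly = 980533.08 − 980788.35 + (211.39) = -43.88 mGal
Bouguer slab correction = 0.04193 × 1.80 × 685.0 = 51.70 mGal
Simple Bouguer anomaly = -43.88 − (51.70) = -95.58 mGal
Complete Bouguer anomaly = -95.58 + 3.38 = -92.20 mGal

-92.2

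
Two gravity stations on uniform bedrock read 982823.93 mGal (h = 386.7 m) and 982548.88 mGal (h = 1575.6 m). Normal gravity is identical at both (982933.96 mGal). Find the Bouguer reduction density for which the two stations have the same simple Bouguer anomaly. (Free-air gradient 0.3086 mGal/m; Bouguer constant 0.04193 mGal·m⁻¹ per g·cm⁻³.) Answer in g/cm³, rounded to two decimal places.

1.84

Δg_obs = 982548.88 − 982823.93 = -275.05 mGal over Δh = 1575.6 − 386.7 = 1188.9 m
Equal Bouguer anomalies ⇒ Δg_obs + (0.3086 − 0.04193ρ)·Δh = 0
0.3086 − 0.04193ρ = −Δg_obs/Δh = 0.23135
ρ = (0.3086 − 0.23135) / 0.04193 = 1.84 g/cm³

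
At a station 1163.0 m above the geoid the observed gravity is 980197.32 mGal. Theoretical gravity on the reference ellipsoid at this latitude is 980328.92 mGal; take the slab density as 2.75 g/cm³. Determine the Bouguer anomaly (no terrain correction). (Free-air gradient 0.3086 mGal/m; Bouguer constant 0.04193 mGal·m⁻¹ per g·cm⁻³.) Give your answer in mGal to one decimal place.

93.2

Free-air correction = 0.3086 × 1163.0 = 358.90 mGal
Free-air anomaly = 980197.32 − 980328.92 + (358.90) = 227.30 mGal
Bouguer slab correction = 0.04193 × 2.75 × 1163.0 = 134.10 mGal
Simple Bouguer anomaly = 227.30 − (134.10) = 93.20 mGal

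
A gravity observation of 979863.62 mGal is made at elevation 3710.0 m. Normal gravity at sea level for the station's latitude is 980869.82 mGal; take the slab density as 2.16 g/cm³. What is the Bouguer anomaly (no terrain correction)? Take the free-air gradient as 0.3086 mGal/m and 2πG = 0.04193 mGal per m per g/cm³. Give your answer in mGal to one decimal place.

Free-air correction = 0.3086 × 3710.0 = 1144.91 mGal
Free-air anomaly = 979863.62 − 980869.82 + (1144.91) = 138.71 mGal
Bouguer slab correction = 0.04193 × 2.16 × 3710.0 = 336.01 mGal
Simple Bouguer anomaly = 138.71 − (336.01) = -197.30 mGal

-197.3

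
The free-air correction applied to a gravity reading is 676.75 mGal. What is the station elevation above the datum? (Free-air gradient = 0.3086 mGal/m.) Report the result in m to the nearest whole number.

2193

h = 676.75 / 0.3086 = 2192.97 m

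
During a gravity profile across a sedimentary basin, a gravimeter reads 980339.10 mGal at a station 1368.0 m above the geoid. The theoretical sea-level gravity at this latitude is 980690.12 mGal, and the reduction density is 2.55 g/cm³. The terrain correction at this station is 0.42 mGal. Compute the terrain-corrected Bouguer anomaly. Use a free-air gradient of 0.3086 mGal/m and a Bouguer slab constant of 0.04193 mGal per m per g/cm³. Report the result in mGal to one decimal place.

Free-air correction = 0.3086 × 1368.0 = 422.16 mGal
Free-air anomaly = 980339.10 − 980690.12 + (422.16) = 71.14 mGal
Bouguer slab correction = 0.04193 × 2.55 × 1368.0 = 146.27 mGal
Simple Bouguer anomaly = 71.14 − (146.27) = -75.13 mGal
Complete Bouguer anomaly = -75.13 + 0.42 = -74.71 mGal

-74.7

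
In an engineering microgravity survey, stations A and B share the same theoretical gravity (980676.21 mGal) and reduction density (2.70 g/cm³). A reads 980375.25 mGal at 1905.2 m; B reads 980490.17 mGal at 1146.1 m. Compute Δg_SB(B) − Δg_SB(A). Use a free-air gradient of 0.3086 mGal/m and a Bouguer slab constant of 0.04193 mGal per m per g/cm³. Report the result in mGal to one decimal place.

-33.4

Δg_SB(A) = 980375.25 − 980676.21 + 0.3086×1905.2 − 0.04193×2.70×1905.2 = 71.30 mGal
Δg_SB(B) = 980490.17 − 980676.21 + 0.3086×1146.1 − 0.04193×2.70×1146.1 = 37.90 mGal
Difference = 37.90 − (71.30) = -33.40 mGal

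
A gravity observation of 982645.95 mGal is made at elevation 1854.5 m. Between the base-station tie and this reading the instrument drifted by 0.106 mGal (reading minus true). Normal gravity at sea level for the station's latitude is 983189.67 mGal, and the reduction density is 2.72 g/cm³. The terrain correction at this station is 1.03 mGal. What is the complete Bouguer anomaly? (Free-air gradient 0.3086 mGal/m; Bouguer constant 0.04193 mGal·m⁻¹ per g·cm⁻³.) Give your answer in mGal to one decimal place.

-182.0

Drift-corrected reading = 982645.95 − (0.106) = 982645.844 mGal
Free-air correction = 0.3086 × 1854.5 = 572.30 mGal
Free-air anomaly = 982645.844 − 983189.67 + (572.30) = 28.474 mGal
Bouguer slab correction = 0.04193 × 2.72 × 1854.5 = 211.50 mGal
Simple Bouguer anomaly = 28.474 − (211.50) = -183.026 mGal
Complete Bouguer anomaly = -183.026 + 1.03 = -181.996 mGal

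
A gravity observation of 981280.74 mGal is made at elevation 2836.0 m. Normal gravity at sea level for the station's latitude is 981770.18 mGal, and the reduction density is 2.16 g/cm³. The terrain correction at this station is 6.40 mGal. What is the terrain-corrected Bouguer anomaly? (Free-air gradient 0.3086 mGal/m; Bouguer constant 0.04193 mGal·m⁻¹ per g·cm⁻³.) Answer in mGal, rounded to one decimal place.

135.3

Free-air correction = 0.3086 × 2836.0 = 875.19 mGal
Free-air anomaly = 981280.74 − 981770.18 + (875.19) = 385.75 mGal
Bouguer slab correction = 0.04193 × 2.16 × 2836.0 = 256.85 mGal
Simple Bouguer anomaly = 385.75 − (256.85) = 128.90 mGal
Complete Bouguer anomaly = 128.90 + 6.40 = 135.30 mGal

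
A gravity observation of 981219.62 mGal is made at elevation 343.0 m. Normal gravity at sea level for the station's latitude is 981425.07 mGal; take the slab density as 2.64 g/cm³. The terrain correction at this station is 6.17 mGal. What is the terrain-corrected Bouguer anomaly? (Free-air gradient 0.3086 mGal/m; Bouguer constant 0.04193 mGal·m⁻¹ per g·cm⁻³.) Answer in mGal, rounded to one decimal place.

-131.4

Free-air correction = 0.3086 × 343.0 = 105.85 mGal
Free-air anomaly = 981219.62 − 981425.07 + (105.85) = -99.60 mGal
Bouguer slab correction = 0.04193 × 2.64 × 343.0 = 37.97 mGal
Simple Bouguer anomaly = -99.60 − (37.97) = -137.57 mGal
Complete Bouguer anomaly = -137.57 + 6.17 = -131.40 mGal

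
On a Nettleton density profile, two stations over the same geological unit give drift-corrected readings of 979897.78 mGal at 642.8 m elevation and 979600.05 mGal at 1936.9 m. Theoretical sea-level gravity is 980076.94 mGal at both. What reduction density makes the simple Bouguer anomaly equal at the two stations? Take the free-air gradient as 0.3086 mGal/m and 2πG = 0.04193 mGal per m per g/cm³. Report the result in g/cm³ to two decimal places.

Δg_obs = 979600.05 − 979897.78 = -297.73 mGal over Δh = 1936.9 − 642.8 = 1294.1 m
Equal Bouguer anomalies ⇒ Δg_obs + (0.3086 − 0.04193ρ)·Δh = 0
0.3086 − 0.04193ρ = −Δg_obs/Δh = 0.23007
ρ = (0.3086 − 0.23007) / 0.04193 = 1.87 g/cm³

1.87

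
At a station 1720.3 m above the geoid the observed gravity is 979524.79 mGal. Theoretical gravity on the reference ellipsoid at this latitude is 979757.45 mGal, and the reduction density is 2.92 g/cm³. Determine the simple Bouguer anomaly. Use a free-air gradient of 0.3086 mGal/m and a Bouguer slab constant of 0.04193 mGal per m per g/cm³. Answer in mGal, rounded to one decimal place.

87.6

Free-air correction = 0.3086 × 1720.3 = 530.88 mGal
Free-air anomaly = 979524.79 − 979757.45 + (530.88) = 298.22 mGal
Bouguer slab correction = 0.04193 × 2.92 × 1720.3 = 210.63 mGal
Simple Bouguer anomaly = 298.22 − (210.63) = 87.59 mGal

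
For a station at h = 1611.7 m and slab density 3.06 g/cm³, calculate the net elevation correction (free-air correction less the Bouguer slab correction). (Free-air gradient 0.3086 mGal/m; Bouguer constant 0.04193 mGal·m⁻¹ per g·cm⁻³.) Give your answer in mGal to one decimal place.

Combined gradient = 0.3086 − 0.04193 × 3.06 = 0.1802942 mGal/m
Combined elevation correction = 0.1802942 × 1611.7 = 290.6 mGal

290.6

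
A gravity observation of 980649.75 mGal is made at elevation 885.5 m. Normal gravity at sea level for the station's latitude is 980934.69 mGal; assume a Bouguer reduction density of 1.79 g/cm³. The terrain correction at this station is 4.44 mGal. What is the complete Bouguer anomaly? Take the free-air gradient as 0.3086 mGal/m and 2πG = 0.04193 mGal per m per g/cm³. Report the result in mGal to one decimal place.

-73.7

Free-air correction = 0.3086 × 885.5 = 273.27 mGal
Free-air anomaly = 980649.75 − 980934.69 + (273.27) = -11.67 mGal
Bouguer slab correction = 0.04193 × 1.79 × 885.5 = 66.46 mGal
Simple Bouguer anomaly = -11.67 − (66.46) = -78.13 mGal
Complete Bouguer anomaly = -78.13 + 4.44 = -73.69 mGal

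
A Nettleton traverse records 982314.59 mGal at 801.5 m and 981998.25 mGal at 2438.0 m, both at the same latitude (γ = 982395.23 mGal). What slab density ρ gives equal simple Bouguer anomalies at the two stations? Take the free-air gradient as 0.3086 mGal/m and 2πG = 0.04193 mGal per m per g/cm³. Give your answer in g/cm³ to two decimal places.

Δg_obs = 981998.25 − 982314.59 = -316.34 mGal over Δh = 2438.0 − 801.5 = 1636.5 m
Equal Bouguer anomalies ⇒ Δg_obs + (0.3086 − 0.04193ρ)·Δh = 0
0.3086 − 0.04193ρ = −Δg_obs/Δh = 0.19330
ρ = (0.3086 − 0.19330) / 0.04193 = 2.75 g/cm³

2.75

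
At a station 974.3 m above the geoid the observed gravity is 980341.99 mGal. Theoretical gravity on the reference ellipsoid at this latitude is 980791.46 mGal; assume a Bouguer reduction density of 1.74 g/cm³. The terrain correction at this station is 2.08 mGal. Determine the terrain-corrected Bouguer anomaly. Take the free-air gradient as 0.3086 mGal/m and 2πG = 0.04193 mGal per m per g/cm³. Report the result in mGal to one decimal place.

Free-air correction = 0.3086 × 974.3 = 300.67 mGal
Free-air anomaly = 980341.99 − 980791.46 + (300.67) = -148.80 mGal
Bouguer slab correction = 0.04193 × 1.74 × 974.3 = 71.08 mGal
Simple Bouguer anomaly = -148.80 − (71.08) = -219.88 mGal
Complete Bouguer anomaly = -219.88 + 2.08 = -217.80 mGal

-217.8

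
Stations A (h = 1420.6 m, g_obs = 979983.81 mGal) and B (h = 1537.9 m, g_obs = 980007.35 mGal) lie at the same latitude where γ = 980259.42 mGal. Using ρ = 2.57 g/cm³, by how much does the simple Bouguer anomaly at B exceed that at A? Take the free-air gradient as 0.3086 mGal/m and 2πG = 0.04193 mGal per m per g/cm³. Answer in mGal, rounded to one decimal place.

Δg_SB(A) = 979983.81 − 980259.42 + 0.3086×1420.6 − 0.04193×2.57×1420.6 = 9.70 mGal
Δg_SB(B) = 980007.35 − 980259.42 + 0.3086×1537.9 − 0.04193×2.57×1537.9 = 56.80 mGal
Difference = 56.80 − (9.70) = 47.10 mGal

47.1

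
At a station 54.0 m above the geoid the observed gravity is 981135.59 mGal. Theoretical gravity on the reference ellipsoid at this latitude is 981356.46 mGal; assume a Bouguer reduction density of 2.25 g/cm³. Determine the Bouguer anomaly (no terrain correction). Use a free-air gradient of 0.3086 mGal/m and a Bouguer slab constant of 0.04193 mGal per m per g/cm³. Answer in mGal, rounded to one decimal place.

Free-air correction = 0.3086 × 54.0 = 16.66 mGal
Free-air anomaly = 981135.59 − 981356.46 + (16.66) = -204.21 mGal
Bouguer slab correction = 0.04193 × 2.25 × 54.0 = 5.09 mGal
Simple Bouguer anomaly = -204.21 − (5.09) = -209.30 mGal

-209.3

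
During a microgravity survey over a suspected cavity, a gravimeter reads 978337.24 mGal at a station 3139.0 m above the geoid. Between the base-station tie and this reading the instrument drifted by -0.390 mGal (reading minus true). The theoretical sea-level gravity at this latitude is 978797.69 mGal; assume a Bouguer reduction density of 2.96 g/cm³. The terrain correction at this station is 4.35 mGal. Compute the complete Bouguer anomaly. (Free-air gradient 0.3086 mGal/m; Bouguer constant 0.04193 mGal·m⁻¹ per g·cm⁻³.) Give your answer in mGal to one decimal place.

Drift-corrected reading = 978337.24 − (-0.390) = 978337.630 mGal
Free-air correction = 0.3086 × 3139.0 = 968.70 mGal
Free-air anomaly = 978337.630 − 978797.69 + (968.70) = 508.640 mGal
Bouguer slab correction = 0.04193 × 2.96 × 3139.0 = 389.59 mGal
Simple Bouguer anomaly = 508.640 − (389.59) = 119.050 mGal
Complete Bouguer anomaly = 119.050 + 4.35 = 123.400 mGal

123.4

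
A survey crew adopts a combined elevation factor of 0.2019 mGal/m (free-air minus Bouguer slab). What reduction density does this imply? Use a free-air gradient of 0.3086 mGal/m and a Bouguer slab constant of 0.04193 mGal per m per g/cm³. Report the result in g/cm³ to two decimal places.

0.2019 = 0.3086 − 0.04193 × ρ
ρ = (0.3086 − 0.2019) / 0.04193 = 2.54 g/cm³

2.54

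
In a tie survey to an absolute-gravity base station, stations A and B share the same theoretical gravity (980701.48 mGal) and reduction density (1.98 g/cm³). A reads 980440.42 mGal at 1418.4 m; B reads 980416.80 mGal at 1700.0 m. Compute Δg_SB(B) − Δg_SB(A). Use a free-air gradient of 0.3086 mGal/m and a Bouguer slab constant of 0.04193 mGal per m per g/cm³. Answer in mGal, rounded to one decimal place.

39.9

Δg_SB(A) = 980440.42 − 980701.48 + 0.3086×1418.4 − 0.04193×1.98×1418.4 = 58.90 mGal
Δg_SB(B) = 980416.80 − 980701.48 + 0.3086×1700.0 − 0.04193×1.98×1700.0 = 98.80 mGal
Difference = 98.80 − (58.90) = 39.90 mGal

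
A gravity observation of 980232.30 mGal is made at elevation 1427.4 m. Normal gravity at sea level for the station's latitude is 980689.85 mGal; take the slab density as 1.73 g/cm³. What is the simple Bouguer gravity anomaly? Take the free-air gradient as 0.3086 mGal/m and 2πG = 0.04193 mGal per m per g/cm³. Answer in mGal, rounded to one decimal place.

Free-air correction = 0.3086 × 1427.4 = 440.50 mGal
Free-air anomaly = 980232.30 − 980689.85 + (440.50) = -17.05 mGal
Bouguer slab correction = 0.04193 × 1.73 × 1427.4 = 103.54 mGal
Simple Bouguer anomaly = -17.05 − (103.54) = -120.59 mGal

-120.6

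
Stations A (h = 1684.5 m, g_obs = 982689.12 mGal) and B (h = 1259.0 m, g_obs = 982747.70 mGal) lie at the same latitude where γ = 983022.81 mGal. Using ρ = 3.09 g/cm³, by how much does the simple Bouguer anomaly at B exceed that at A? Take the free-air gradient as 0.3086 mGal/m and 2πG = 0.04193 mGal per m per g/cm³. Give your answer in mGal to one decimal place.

-17.6

Δg_SB(A) = 982689.12 − 983022.81 + 0.3086×1684.5 − 0.04193×3.09×1684.5 = -32.10 mGal
Δg_SB(B) = 982747.70 − 983022.81 + 0.3086×1259.0 − 0.04193×3.09×1259.0 = -49.70 mGal
Difference = -49.70 − (-32.10) = -17.60 mGal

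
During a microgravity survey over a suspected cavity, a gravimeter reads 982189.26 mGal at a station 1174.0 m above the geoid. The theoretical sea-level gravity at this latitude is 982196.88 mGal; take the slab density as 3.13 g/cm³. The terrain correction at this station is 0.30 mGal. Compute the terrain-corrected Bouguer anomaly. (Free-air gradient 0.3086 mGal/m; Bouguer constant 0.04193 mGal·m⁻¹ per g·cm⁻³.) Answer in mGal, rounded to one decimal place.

200.9

Free-air correction = 0.3086 × 1174.0 = 362.30 mGal
Free-air anomaly = 982189.26 − 982196.88 + (362.30) = 354.68 mGal
Bouguer slab correction = 0.04193 × 3.13 × 1174.0 = 154.08 mGal
Simple Bouguer anomaly = 354.68 − (154.08) = 200.60 mGal
Complete Bouguer anomaly = 200.60 + 0.30 = 200.90 mGal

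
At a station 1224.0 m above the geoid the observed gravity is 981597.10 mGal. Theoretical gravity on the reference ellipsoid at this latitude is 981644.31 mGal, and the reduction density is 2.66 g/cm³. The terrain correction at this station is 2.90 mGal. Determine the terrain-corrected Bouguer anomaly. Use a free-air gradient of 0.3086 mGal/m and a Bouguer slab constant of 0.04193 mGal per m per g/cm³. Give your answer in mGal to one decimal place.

Free-air correction = 0.3086 × 1224.0 = 377.73 mGal
Free-air anomaly = 981597.10 − 981644.31 + (377.73) = 330.52 mGal
Bouguer slab correction = 0.04193 × 2.66 × 1224.0 = 136.52 mGal
Simple Bouguer anomaly = 330.52 − (136.52) = 194.00 mGal
Complete Bouguer anomaly = 194.00 + 2.90 = 196.90 mGal

196.9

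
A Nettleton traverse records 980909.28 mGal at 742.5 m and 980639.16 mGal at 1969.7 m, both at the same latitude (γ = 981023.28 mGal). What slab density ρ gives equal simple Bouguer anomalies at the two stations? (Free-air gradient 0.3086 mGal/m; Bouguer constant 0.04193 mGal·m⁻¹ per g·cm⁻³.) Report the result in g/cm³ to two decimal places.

Δg_obs = 980639.16 − 980909.28 = -270.12 mGal over Δh = 1969.7 − 742.5 = 1227.2 m
Equal Bouguer anomalies ⇒ Δg_obs + (0.3086 − 0.04193ρ)·Δh = 0
0.3086 − 0.04193ρ = −Δg_obs/Δh = 0.22011
ρ = (0.3086 − 0.22011) / 0.04193 = 2.11 g/cm³

2.11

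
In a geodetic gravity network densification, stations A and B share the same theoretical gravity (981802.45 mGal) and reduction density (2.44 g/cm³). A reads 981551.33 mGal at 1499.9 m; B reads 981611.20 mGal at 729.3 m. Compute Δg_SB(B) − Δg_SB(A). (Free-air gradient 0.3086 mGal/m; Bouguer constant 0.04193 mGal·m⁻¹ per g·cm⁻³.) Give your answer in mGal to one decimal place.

Δg_SB(A) = 981551.33 − 981802.45 + 0.3086×1499.9 − 0.04193×2.44×1499.9 = 58.30 mGal
Δg_SB(B) = 981611.20 − 981802.45 + 0.3086×729.3 − 0.04193×2.44×729.3 = -40.80 mGal
Difference = -40.80 − (58.30) = -99.10 mGal

-99.1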